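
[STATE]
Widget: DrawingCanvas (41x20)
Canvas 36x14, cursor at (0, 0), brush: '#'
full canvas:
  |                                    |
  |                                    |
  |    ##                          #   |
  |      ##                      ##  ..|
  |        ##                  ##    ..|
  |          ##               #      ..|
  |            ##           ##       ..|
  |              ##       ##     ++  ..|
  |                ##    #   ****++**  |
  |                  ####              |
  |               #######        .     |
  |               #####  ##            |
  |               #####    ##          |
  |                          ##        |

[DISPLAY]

+                                        
                                         
    ##                          #        
      ##                      ##  ..     
        ##                  ##    ..     
          ##               #      ..     
            ##           ##       ..     
              ##       ##     ++  ..     
                ##    #   ****++**       
                  ####                   
               #######        .          
               #####  ##                 
               #####    ##               
                          ##             
                                         
                                         
                                         
                                         
                                         
                                         


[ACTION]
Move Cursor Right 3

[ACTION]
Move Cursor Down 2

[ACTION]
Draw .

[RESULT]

                                         
                                         
   .##                          #        
      ##                      ##  ..     
        ##                  ##    ..     
          ##               #      ..     
            ##           ##       ..     
              ##       ##     ++  ..     
                ##    #   ****++**       
                  ####                   
               #######        .          
               #####  ##                 
               #####    ##               
                          ##             
                                         
                                         
                                         
                                         
                                         
                                         


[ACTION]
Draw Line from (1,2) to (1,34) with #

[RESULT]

                                         
  #################################      
   .##                          #        
      ##                      ##  ..     
        ##                  ##    ..     
          ##               #      ..     
            ##           ##       ..     
              ##       ##     ++  ..     
                ##    #   ****++**       
                  ####                   
               #######        .          
               #####  ##                 
               #####    ##               
                          ##             
                                         
                                         
                                         
                                         
                                         
                                         


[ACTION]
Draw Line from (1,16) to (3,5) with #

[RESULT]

                                         
  #################################      
   .##  ######                  #        
     ###                      ##  ..     
        ##                  ##    ..     
          ##               #      ..     
            ##           ##       ..     
              ##       ##     ++  ..     
                ##    #   ****++**       
                  ####                   
               #######        .          
               #####  ##                 
               #####    ##               
                          ##             
                                         
                                         
                                         
                                         
                                         
                                         


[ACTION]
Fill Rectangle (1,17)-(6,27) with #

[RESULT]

                                         
  #################################      
   .##  ######   ###########    #        
     ###         ###########  ##  ..     
        ##       #############    ..     
          ##     ###########      ..     
            ##   ###########      ..     
              ##       ##     ++  ..     
                ##    #   ****++**       
                  ####                   
               #######        .          
               #####  ##                 
               #####    ##               
                          ##             
                                         
                                         
                                         
                                         
                                         
                                         


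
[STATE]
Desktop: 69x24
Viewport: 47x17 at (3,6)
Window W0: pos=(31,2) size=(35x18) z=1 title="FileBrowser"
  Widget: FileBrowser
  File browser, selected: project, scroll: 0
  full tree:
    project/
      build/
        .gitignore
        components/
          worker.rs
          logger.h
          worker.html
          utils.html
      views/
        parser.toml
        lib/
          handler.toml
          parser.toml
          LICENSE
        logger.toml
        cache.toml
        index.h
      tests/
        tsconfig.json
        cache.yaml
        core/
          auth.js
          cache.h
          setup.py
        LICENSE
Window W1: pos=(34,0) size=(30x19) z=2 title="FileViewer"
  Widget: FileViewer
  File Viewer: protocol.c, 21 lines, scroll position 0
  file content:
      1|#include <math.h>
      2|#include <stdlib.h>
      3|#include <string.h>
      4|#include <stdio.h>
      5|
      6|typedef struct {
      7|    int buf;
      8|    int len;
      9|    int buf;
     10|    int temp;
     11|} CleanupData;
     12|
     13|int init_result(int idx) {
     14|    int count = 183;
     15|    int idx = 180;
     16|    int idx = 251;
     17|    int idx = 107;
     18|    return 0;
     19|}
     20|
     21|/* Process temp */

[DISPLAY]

                            ┃  ┃#include <stdio
                            ┃  ┃               
                            ┃  ┃typedef struct 
                            ┃  ┃    int buf;   
                            ┃  ┃    int len;   
                            ┃  ┃    int buf;   
                            ┃  ┃    int temp;  
                            ┃  ┃} CleanupData; 
                            ┃  ┃               
                            ┃  ┃int init_result
                            ┃  ┃    int count =
                            ┃  ┃    int idx = 1
                            ┃  ┗━━━━━━━━━━━━━━━
                            ┗━━━━━━━━━━━━━━━━━━
                                               
                                               
                                               


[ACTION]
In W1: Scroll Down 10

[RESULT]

                            ┃  ┃    int temp;  
                            ┃  ┃} CleanupData; 
                            ┃  ┃               
                            ┃  ┃int init_result
                            ┃  ┃    int count =
                            ┃  ┃    int idx = 1
                            ┃  ┃    int idx = 2
                            ┃  ┃    int idx = 1
                            ┃  ┃    return 0;  
                            ┃  ┃}              
                            ┃  ┃               
                            ┃  ┃/* Process temp
                            ┃  ┗━━━━━━━━━━━━━━━
                            ┗━━━━━━━━━━━━━━━━━━
                                               
                                               
                                               


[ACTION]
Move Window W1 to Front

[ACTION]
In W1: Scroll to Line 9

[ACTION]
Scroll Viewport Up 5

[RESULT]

                               ┃ FileViewer    
                            ┏━━┠───────────────
                            ┃ F┃    int buf;   
                            ┠──┃    int len;   
                            ┃> ┃    int buf;   
                            ┃  ┃    int temp;  
                            ┃  ┃} CleanupData; 
                            ┃  ┃               
                            ┃  ┃int init_result
                            ┃  ┃    int count =
                            ┃  ┃    int idx = 1
                            ┃  ┃    int idx = 2
                            ┃  ┃    int idx = 1
                            ┃  ┃    return 0;  
                            ┃  ┃}              
                            ┃  ┃               
                            ┃  ┃/* Process temp


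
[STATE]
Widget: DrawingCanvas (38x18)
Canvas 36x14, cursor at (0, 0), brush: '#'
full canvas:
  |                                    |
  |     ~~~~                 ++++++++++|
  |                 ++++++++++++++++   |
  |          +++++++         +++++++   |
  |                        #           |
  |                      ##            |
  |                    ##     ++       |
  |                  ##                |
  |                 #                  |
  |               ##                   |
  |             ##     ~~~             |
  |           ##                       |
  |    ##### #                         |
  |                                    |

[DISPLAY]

+                                     
     ~~~~                 ++++++++++  
                 ++++++++++++++++     
          +++++++         +++++++     
                        #             
                      ##              
                    ##     ++         
                  ##                  
                 #                    
               ##                     
             ##     ~~~               
           ##                         
    ##### #                           
                                      
                                      
                                      
                                      
                                      


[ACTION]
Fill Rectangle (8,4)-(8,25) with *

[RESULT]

+                                     
     ~~~~                 ++++++++++  
                 ++++++++++++++++     
          +++++++         +++++++     
                        #             
                      ##              
                    ##     ++         
                  ##                  
    **********************            
               ##                     
             ##     ~~~               
           ##                         
    ##### #                           
                                      
                                      
                                      
                                      
                                      


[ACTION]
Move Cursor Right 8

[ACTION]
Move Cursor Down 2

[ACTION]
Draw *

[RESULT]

                                      
     ~~~~                 ++++++++++  
        *        ++++++++++++++++     
          +++++++         +++++++     
                        #             
                      ##              
                    ##     ++         
                  ##                  
    **********************            
               ##                     
             ##     ~~~               
           ##                         
    ##### #                           
                                      
                                      
                                      
                                      
                                      


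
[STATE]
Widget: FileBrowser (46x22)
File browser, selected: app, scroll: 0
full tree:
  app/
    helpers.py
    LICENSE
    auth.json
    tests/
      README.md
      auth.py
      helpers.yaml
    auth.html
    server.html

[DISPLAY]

> [-] app/                                    
    helpers.py                                
    LICENSE                                   
    auth.json                                 
    [+] tests/                                
    auth.html                                 
    server.html                               
                                              
                                              
                                              
                                              
                                              
                                              
                                              
                                              
                                              
                                              
                                              
                                              
                                              
                                              
                                              


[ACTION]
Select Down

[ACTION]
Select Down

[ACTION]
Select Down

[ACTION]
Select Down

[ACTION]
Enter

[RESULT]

  [-] app/                                    
    helpers.py                                
    LICENSE                                   
    auth.json                                 
  > [-] tests/                                
      README.md                               
      auth.py                                 
      helpers.yaml                            
    auth.html                                 
    server.html                               
                                              
                                              
                                              
                                              
                                              
                                              
                                              
                                              
                                              
                                              
                                              
                                              


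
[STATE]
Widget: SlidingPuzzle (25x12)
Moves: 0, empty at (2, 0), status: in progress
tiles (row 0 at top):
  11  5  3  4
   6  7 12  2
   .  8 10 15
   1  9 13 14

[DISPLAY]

┌────┬────┬────┬────┐    
│ 11 │  5 │  3 │  4 │    
├────┼────┼────┼────┤    
│  6 │  7 │ 12 │  2 │    
├────┼────┼────┼────┤    
│    │  8 │ 10 │ 15 │    
├────┼────┼────┼────┤    
│  1 │  9 │ 13 │ 14 │    
└────┴────┴────┴────┘    
Moves: 0                 
                         
                         


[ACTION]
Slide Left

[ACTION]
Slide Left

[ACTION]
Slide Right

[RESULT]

┌────┬────┬────┬────┐    
│ 11 │  5 │  3 │  4 │    
├────┼────┼────┼────┤    
│  6 │  7 │ 12 │  2 │    
├────┼────┼────┼────┤    
│  8 │    │ 10 │ 15 │    
├────┼────┼────┼────┤    
│  1 │  9 │ 13 │ 14 │    
└────┴────┴────┴────┘    
Moves: 3                 
                         
                         


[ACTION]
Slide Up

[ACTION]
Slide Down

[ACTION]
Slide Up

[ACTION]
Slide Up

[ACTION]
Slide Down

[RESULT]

┌────┬────┬────┬────┐    
│ 11 │  5 │  3 │  4 │    
├────┼────┼────┼────┤    
│  6 │  7 │ 12 │  2 │    
├────┼────┼────┼────┤    
│  8 │    │ 10 │ 15 │    
├────┼────┼────┼────┤    
│  1 │  9 │ 13 │ 14 │    
└────┴────┴────┴────┘    
Moves: 7                 
                         
                         


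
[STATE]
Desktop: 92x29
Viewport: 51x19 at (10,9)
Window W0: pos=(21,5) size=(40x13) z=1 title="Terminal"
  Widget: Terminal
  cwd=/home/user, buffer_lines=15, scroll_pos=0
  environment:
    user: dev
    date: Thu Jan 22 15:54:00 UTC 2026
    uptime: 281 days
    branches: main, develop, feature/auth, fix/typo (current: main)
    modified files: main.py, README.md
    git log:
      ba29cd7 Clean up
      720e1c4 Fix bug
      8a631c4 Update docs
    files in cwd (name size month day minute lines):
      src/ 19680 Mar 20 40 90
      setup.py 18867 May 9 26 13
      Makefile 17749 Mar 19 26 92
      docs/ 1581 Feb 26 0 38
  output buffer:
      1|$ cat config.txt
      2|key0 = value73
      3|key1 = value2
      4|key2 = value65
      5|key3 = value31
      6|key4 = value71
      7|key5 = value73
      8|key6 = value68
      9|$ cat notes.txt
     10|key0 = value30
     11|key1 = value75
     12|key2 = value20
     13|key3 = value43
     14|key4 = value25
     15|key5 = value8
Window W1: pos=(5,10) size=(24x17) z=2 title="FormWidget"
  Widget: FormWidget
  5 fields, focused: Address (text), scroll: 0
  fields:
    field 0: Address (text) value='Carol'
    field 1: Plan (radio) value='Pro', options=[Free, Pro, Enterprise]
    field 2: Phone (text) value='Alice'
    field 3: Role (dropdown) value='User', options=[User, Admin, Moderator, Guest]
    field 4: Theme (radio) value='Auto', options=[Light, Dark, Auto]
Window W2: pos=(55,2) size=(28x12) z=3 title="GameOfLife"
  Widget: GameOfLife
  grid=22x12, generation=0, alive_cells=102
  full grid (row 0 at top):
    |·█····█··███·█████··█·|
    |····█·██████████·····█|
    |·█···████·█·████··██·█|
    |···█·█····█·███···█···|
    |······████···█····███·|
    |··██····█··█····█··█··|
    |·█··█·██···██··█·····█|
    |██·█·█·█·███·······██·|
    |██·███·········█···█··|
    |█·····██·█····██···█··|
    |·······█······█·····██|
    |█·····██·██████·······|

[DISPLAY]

           ┃key0 = value73                   ┃··██·
━━━━━━━━━━━━━━━━━━┓value2                    ┃·█··█
mWidget           ┃value65                   ┃██·█·
──────────────────┨value31                   ┃██·██
dress:    [Carol ]┃value71                   ┗━━━━━
an:       ( ) Free┃value73                        ┃
one:      [Alice ]┃value68                        ┃
le:       [User ▼]┃otes.txt                       ┃
eme:      ( ) Ligh┃━━━━━━━━━━━━━━━━━━━━━━━━━━━━━━━┛
                  ┃                                
                  ┃                                
                  ┃                                
                  ┃                                
                  ┃                                
                  ┃                                
                  ┃                                
                  ┃                                
━━━━━━━━━━━━━━━━━━┛                                
                                                   


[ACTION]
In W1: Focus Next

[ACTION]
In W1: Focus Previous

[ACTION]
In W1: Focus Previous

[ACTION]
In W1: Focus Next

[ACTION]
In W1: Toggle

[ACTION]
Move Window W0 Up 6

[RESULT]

           ┃key5 = value73                   ┃··██·
━━━━━━━━━━━━━━━━━━┓value68                   ┃·█··█
mWidget           ┃otes.txt                  ┃██·█·
──────────────────┨━━━━━━━━━━━━━━━━━━━━━━━━━━┃██·██
dress:    [Carol ]┃                          ┗━━━━━
an:       ( ) Free┃                                
one:      [Alice ]┃                                
le:       [User ▼]┃                                
eme:      ( ) Ligh┃                                
                  ┃                                
                  ┃                                
                  ┃                                
                  ┃                                
                  ┃                                
                  ┃                                
                  ┃                                
                  ┃                                
━━━━━━━━━━━━━━━━━━┛                                
                                                   


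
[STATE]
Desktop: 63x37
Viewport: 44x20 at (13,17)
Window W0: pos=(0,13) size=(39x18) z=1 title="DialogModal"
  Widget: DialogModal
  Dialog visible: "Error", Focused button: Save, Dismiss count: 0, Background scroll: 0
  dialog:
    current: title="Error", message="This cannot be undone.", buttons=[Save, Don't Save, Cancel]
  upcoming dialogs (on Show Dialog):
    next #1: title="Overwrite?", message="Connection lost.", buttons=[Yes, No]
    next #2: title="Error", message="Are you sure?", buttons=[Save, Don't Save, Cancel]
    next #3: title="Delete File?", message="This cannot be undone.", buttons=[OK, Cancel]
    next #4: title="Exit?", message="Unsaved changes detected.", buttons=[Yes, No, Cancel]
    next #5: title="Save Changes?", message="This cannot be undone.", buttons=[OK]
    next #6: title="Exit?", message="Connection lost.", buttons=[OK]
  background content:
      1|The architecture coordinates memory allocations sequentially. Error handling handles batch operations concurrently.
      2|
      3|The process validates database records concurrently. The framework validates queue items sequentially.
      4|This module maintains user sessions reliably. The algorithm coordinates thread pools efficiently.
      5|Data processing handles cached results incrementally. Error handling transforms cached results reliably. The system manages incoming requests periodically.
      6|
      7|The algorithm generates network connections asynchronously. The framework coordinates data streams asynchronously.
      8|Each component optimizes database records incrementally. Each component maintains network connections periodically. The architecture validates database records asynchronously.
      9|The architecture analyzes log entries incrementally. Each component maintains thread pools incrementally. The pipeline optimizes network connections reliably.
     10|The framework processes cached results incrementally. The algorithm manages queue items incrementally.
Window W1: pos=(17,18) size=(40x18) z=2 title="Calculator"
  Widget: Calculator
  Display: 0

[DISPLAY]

                         ┃                  
vali┏━━━━━━━━━━━━━━━━━━━━━━━━━━━━━━━━━━━━━━┓
main┃ Calculator                           ┃
────┠──────────────────────────────────────┨
   E┃                                     0┃
cann┃┌───┬───┬───┬───┐                     ┃
Don'┃│ 7 │ 8 │ 9 │ ÷ │                     ┃
────┃├───┼───┼───┼───┤                     ┃
k pr┃│ 4 │ 5 │ 6 │ × │                     ┃
    ┃├───┼───┼───┼───┤                     ┃
    ┃│ 1 │ 2 │ 3 │ - │                     ┃
    ┃├───┼───┼───┼───┤                     ┃
    ┃│ 0 │ . │ = │ + │                     ┃
━━━━┃├───┼───┼───┼───┤                     ┃
    ┃│ C │ MC│ MR│ M+│                     ┃
    ┃└───┴───┴───┴───┘                     ┃
    ┃                                      ┃
    ┃                                      ┃
    ┗━━━━━━━━━━━━━━━━━━━━━━━━━━━━━━━━━━━━━━┛
                                            


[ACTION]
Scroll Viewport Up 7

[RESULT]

                                            
                                            
                                            
━━━━━━━━━━━━━━━━━━━━━━━━━┓                  
                         ┃                  
─────────────────────────┨                  
ture coordinates memory a┃                  
                         ┃                  
vali┏━━━━━━━━━━━━━━━━━━━━━━━━━━━━━━━━━━━━━━┓
main┃ Calculator                           ┃
────┠──────────────────────────────────────┨
   E┃                                     0┃
cann┃┌───┬───┬───┬───┐                     ┃
Don'┃│ 7 │ 8 │ 9 │ ÷ │                     ┃
────┃├───┼───┼───┼───┤                     ┃
k pr┃│ 4 │ 5 │ 6 │ × │                     ┃
    ┃├───┼───┼───┼───┤                     ┃
    ┃│ 1 │ 2 │ 3 │ - │                     ┃
    ┃├───┼───┼───┼───┤                     ┃
    ┃│ 0 │ . │ = │ + │                     ┃


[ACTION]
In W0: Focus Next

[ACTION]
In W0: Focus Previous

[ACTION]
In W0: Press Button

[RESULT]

                                            
                                            
                                            
━━━━━━━━━━━━━━━━━━━━━━━━━┓                  
                         ┃                  
─────────────────────────┨                  
ture coordinates memory a┃                  
                         ┃                  
vali┏━━━━━━━━━━━━━━━━━━━━━━━━━━━━━━━━━━━━━━┓
main┃ Calculator                           ┃
ing ┠──────────────────────────────────────┨
    ┃                                     0┃
m ge┃┌───┬───┬───┬───┐                     ┃
nt o┃│ 7 │ 8 │ 9 │ ÷ │                     ┃
ture┃├───┼───┼───┼───┤                     ┃
k pr┃│ 4 │ 5 │ 6 │ × │                     ┃
    ┃├───┼───┼───┼───┤                     ┃
    ┃│ 1 │ 2 │ 3 │ - │                     ┃
    ┃├───┼───┼───┼───┤                     ┃
    ┃│ 0 │ . │ = │ + │                     ┃


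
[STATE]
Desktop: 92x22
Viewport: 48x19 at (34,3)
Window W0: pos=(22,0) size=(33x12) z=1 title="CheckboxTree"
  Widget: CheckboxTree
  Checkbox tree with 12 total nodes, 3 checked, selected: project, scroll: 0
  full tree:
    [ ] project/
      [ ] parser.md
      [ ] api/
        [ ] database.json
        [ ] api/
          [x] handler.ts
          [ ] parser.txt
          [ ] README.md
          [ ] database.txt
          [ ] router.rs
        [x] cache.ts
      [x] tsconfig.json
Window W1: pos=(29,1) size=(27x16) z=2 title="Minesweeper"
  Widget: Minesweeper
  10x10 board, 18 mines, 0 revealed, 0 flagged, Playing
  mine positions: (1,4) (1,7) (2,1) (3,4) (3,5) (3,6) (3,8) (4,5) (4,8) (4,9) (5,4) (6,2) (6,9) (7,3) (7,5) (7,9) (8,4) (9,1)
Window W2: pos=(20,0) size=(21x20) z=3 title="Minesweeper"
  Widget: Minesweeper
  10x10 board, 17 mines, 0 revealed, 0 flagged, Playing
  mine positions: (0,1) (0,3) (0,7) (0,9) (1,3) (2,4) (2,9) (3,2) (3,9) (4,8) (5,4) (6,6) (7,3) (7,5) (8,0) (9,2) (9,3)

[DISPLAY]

      ┃──────────────┨                          
      ┃              ┃                          
      ┃              ┃                          
      ┃              ┃                          
      ┃              ┃                          
      ┃              ┃                          
      ┃              ┃                          
      ┃              ┃                          
      ┃              ┃                          
      ┃              ┃                          
      ┃              ┃                          
      ┃              ┃                          
      ┃              ┃                          
      ┃━━━━━━━━━━━━━━┛                          
      ┃                                         
      ┃                                         
━━━━━━┛                                         
                                                
                                                


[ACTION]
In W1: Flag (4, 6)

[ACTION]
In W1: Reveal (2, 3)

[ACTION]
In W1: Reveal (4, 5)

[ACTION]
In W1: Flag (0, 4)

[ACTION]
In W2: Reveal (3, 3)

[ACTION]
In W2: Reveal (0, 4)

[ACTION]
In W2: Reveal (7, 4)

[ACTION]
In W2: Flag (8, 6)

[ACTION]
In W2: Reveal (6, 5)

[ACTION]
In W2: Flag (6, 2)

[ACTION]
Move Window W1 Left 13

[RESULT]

      ┃─┨           ┃                           
      ┃ ┃           ┃                           
      ┃ ┃           ┃                           
      ┃ ┃on         ┃                           
      ┃ ┃           ┃                           
      ┃ ┃s          ┃                           
      ┃ ┃t          ┃                           
      ┃ ┃           ┃                           
      ┃ ┃━━━━━━━━━━━┛                           
      ┃ ┃                                       
      ┃ ┃                                       
      ┃ ┃                                       
      ┃ ┃                                       
      ┃━┛                                       
      ┃                                         
      ┃                                         
━━━━━━┛                                         
                                                
                                                


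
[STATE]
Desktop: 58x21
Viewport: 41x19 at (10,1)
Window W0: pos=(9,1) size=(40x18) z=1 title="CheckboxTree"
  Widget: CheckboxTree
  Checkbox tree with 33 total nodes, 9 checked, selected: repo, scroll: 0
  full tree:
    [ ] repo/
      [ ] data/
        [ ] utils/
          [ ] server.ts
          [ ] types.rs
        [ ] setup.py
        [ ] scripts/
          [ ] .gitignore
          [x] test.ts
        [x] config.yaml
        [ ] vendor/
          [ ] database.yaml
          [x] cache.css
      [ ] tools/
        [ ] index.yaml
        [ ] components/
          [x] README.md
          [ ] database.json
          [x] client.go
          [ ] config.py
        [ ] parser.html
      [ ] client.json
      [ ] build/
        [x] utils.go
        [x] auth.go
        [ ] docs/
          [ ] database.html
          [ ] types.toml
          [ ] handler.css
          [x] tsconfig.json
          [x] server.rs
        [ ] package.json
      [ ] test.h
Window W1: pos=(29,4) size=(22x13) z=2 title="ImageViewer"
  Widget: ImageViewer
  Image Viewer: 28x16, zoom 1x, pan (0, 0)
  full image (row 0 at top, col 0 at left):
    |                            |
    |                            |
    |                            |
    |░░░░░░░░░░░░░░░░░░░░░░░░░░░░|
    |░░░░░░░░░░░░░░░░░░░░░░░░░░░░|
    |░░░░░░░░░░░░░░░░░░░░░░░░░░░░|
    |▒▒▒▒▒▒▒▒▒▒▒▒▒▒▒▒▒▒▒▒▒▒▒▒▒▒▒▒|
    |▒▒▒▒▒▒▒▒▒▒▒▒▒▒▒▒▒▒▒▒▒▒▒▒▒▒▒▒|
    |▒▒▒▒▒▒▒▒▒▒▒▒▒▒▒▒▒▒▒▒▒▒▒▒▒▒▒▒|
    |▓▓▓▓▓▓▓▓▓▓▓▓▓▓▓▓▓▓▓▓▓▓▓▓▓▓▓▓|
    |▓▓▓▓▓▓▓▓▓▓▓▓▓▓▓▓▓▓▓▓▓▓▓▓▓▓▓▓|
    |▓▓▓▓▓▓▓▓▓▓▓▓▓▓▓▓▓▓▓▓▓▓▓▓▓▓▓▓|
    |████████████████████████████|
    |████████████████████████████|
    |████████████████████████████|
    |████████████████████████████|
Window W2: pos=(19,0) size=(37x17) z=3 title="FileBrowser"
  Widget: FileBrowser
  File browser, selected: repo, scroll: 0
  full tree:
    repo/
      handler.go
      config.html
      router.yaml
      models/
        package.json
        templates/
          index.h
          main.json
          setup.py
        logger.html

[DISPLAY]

━━━━━━━━━┃ FileBrowser                   
 Checkbox┠───────────────────────────────
─────────┃> [-] repo/                    
>[-] repo┃    handler.go                 
   [-] da┃    config.html                
     [ ] ┃    router.yaml                
       [ ┃    [+] models/                
       [ ┃                               
     [ ] ┃                               
     [-] ┃                               
       [ ┃                               
       [x┃                               
     [x] ┃                               
     [-] ┃                               
       [ ┃                               
       [x┗━━━━━━━━━━━━━━━━━━━━━━━━━━━━━━━
   [-] tools/                         ┃  
━━━━━━━━━━━━━━━━━━━━━━━━━━━━━━━━━━━━━━┛  
                                         


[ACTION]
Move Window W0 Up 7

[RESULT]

 Checkbox┃ FileBrowser                   
─────────┠───────────────────────────────
>[-] repo┃> [-] repo/                    
   [-] da┃    handler.go                 
     [ ] ┃    config.html                
       [ ┃    router.yaml                
       [ ┃    [+] models/                
     [ ] ┃                               
     [-] ┃                               
       [ ┃                               
       [x┃                               
     [x] ┃                               
     [-] ┃                               
       [ ┃                               
       [x┃                               
   [-] to┗━━━━━━━━━━━━━━━━━━━━━━━━━━━━━━━
━━━━━━━━━━━━━━━━━━━━━━━━━━━━━━━━━━━━━━┛  
                                         
                                         


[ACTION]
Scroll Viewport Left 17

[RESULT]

         ┃ Checkbox┃ FileBrowser         
         ┠─────────┠─────────────────────
         ┃>[-] repo┃> [-] repo/          
         ┃   [-] da┃    handler.go       
         ┃     [ ] ┃    config.html      
         ┃       [ ┃    router.yaml      
         ┃       [ ┃    [+] models/      
         ┃     [ ] ┃                     
         ┃     [-] ┃                     
         ┃       [ ┃                     
         ┃       [x┃                     
         ┃     [x] ┃                     
         ┃     [-] ┃                     
         ┃       [ ┃                     
         ┃       [x┃                     
         ┃   [-] to┗━━━━━━━━━━━━━━━━━━━━━
         ┗━━━━━━━━━━━━━━━━━━━━━━━━━━━━━━━
                                         
                                         


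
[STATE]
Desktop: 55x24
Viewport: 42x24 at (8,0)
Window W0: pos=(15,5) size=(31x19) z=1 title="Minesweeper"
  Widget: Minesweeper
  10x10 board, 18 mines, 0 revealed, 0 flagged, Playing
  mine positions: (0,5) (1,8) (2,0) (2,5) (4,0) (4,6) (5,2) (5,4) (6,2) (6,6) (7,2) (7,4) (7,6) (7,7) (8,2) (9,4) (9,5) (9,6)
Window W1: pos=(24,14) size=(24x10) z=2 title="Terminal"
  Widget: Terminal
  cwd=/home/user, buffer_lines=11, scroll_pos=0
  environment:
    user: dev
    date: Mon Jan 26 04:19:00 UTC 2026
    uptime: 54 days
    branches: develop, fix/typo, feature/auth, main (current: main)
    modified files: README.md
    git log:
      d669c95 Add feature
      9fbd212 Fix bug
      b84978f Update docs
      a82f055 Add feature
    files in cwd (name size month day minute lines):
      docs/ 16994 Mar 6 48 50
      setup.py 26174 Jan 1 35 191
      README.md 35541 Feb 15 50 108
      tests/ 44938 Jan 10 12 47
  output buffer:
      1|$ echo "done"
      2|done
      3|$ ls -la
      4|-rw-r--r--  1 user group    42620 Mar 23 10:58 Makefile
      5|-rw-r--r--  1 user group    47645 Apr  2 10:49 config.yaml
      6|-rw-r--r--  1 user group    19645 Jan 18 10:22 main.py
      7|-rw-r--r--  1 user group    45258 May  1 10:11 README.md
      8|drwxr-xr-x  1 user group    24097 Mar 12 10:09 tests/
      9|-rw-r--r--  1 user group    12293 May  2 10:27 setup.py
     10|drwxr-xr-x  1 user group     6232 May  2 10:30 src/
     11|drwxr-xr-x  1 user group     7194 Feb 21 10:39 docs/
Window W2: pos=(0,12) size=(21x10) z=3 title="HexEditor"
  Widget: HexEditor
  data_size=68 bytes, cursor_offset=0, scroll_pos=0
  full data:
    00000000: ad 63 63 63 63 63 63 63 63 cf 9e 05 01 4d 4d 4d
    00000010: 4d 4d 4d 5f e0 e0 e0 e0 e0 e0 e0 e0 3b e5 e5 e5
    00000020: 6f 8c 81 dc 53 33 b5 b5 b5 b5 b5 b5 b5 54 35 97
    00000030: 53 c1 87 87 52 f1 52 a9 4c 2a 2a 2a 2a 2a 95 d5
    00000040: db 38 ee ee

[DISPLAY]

                                          
                                          
                                          
                                          
                                          
       ┏━━━━━━━━━━━━━━━━━━━━━━━━━━━━━┓    
       ┃ Minesweeper                 ┃    
       ┠─────────────────────────────┨    
       ┃■■■■■■■■■■                   ┃    
       ┃■■■■■■■■■■                   ┃    
       ┃■■■■■■■■■■                   ┃    
       ┃■■■■■■■■■■                   ┃    
━━━━━━━━━━━━┓■■■■■                   ┃    
tor         ┃■■■■■                   ┃    
────────────┨■■■┏━━━━━━━━━━━━━━━━━━━━━━┓  
0  AD 63 63 ┃■■■┃ Terminal             ┃  
0  4d 4d 4d ┃■■■┠──────────────────────┨  
0  6f 8c 81 ┃■■■┃$ echo "done"         ┃  
0  53 c1 87 ┃   ┃done                  ┃  
0  db 38 ee ┃   ┃$ ls -la              ┃  
            ┃   ┃-rw-r--r--  1 user gro┃  
━━━━━━━━━━━━┛   ┃-rw-r--r--  1 user gro┃  
       ┃        ┃-rw-r--r--  1 user gro┃  
       ┗━━━━━━━━┗━━━━━━━━━━━━━━━━━━━━━━┛  


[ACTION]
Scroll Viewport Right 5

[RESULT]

                                          
                                          
                                          
                                          
                                          
  ┏━━━━━━━━━━━━━━━━━━━━━━━━━━━━━┓         
  ┃ Minesweeper                 ┃         
  ┠─────────────────────────────┨         
  ┃■■■■■■■■■■                   ┃         
  ┃■■■■■■■■■■                   ┃         
  ┃■■■■■■■■■■                   ┃         
  ┃■■■■■■■■■■                   ┃         
━━━━━━━┓■■■■■                   ┃         
       ┃■■■■■                   ┃         
───────┨■■■┏━━━━━━━━━━━━━━━━━━━━━━┓       
 63 63 ┃■■■┃ Terminal             ┃       
 4d 4d ┃■■■┠──────────────────────┨       
 8c 81 ┃■■■┃$ echo "done"         ┃       
 c1 87 ┃   ┃done                  ┃       
 38 ee ┃   ┃$ ls -la              ┃       
       ┃   ┃-rw-r--r--  1 user gro┃       
━━━━━━━┛   ┃-rw-r--r--  1 user gro┃       
  ┃        ┃-rw-r--r--  1 user gro┃       
  ┗━━━━━━━━┗━━━━━━━━━━━━━━━━━━━━━━┛       


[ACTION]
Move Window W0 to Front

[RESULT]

                                          
                                          
                                          
                                          
                                          
  ┏━━━━━━━━━━━━━━━━━━━━━━━━━━━━━┓         
  ┃ Minesweeper                 ┃         
  ┠─────────────────────────────┨         
  ┃■■■■■■■■■■                   ┃         
  ┃■■■■■■■■■■                   ┃         
  ┃■■■■■■■■■■                   ┃         
  ┃■■■■■■■■■■                   ┃         
━━┃■■■■■■■■■■                   ┃         
  ┃■■■■■■■■■■                   ┃         
──┃■■■■■■■■■■                   ┃━┓       
 6┃■■■■■■■■■■                   ┃ ┃       
 4┃■■■■■■■■■■                   ┃─┨       
 8┃■■■■■■■■■■                   ┃ ┃       
 c┃                             ┃ ┃       
 3┃                             ┃ ┃       
  ┃                             ┃o┃       
━━┃                             ┃o┃       
  ┃                             ┃o┃       
  ┗━━━━━━━━━━━━━━━━━━━━━━━━━━━━━┛━┛       
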